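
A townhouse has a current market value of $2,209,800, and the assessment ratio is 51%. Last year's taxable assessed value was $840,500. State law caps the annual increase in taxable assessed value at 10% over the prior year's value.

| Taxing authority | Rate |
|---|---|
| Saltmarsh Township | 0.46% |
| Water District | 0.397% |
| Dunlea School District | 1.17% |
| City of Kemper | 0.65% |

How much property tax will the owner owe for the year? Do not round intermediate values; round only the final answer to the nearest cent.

Uncapped assessed value = $2,209,800 × 0.51 = $1,126,998
Cap limit = $840,500 × 1.1 = $924,550
Taxable assessed value = min($1,126,998, $924,550) = $924,550 (cap binds)
Saltmarsh Township: $924,550 × 0.0046 = $4,252.93
Water District: $924,550 × 0.00397 = $3,670.4635
Dunlea School District: $924,550 × 0.0117 = $10,817.235
City of Kemper: $924,550 × 0.0065 = $6,009.575
Total = $24,750.2035

$24,750.20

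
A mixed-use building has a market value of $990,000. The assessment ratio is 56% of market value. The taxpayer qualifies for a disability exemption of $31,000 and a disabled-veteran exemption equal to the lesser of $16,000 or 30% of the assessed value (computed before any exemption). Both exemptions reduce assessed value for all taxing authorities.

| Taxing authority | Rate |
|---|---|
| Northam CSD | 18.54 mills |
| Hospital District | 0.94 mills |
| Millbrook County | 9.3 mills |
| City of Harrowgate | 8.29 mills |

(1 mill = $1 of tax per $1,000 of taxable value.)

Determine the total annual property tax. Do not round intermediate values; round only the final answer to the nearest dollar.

$18,809

Assessed value = $990,000 × 0.56 = $554,400
Disabled-veteran exemption = min($16,000, 30% × $554,400) = min($16,000, $166,320) = $16,000 (dollar cap binds)
Taxable value = $554,400 − $31,000 − $16,000 = $507,400
Northam CSD: $507,400 × 0.01854 = $9,407.196
Hospital District: $507,400 × 0.00094 = $476.956
Millbrook County: $507,400 × 0.0093 = $4,718.82
City of Harrowgate: $507,400 × 0.00829 = $4,206.346
Total = $18,809.318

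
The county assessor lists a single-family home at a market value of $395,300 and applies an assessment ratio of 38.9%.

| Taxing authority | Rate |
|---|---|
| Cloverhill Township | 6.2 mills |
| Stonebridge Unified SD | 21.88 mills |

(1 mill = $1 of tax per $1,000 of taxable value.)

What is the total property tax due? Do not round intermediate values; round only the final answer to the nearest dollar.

Assessed value = $395,300 × 0.389 = $153,771.7
Cloverhill Township: $153,771.7 × 0.0062 = $953.38454
Stonebridge Unified SD: $153,771.7 × 0.02188 = $3,364.524796
Total = $953.38454 + $3,364.524796 = $4,317.909336

$4,318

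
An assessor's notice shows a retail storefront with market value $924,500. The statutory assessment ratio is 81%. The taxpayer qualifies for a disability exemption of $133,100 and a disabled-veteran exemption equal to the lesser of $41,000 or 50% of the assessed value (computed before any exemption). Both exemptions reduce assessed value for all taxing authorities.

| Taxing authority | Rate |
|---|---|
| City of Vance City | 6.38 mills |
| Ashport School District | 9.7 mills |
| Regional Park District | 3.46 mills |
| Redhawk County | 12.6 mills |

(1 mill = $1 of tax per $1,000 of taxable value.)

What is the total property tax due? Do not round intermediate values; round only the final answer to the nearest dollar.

Assessed value = $924,500 × 0.81 = $748,845
Disabled-veteran exemption = min($41,000, 50% × $748,845) = min($41,000, $374,422.5) = $41,000 (dollar cap binds)
Taxable value = $748,845 − $133,100 − $41,000 = $574,745
City of Vance City: $574,745 × 0.00638 = $3,666.8731
Ashport School District: $574,745 × 0.0097 = $5,575.0265
Regional Park District: $574,745 × 0.00346 = $1,988.6177
Redhawk County: $574,745 × 0.0126 = $7,241.787
Total = $18,472.3043

$18,472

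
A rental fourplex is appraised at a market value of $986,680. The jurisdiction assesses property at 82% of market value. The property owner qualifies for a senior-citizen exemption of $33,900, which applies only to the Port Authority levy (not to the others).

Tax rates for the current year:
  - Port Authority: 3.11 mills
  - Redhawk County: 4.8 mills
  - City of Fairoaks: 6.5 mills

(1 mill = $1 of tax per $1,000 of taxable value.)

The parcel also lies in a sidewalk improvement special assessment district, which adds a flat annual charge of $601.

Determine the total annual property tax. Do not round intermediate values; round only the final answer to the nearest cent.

Assessed value = $986,680 × 0.82 = $809,077.6
Port Authority: ($809,077.6 − $33,900) × 0.00311 = $775,177.6 × 0.00311 = $2,410.802336
Redhawk County: $809,077.6 × 0.0048 = $3,883.57248
City of Fairoaks: $809,077.6 × 0.0065 = $5,259.0044
Levies subtotal = $11,553.379216
Total = $11,553.379216 + $601 = $12,154.379216

$12,154.38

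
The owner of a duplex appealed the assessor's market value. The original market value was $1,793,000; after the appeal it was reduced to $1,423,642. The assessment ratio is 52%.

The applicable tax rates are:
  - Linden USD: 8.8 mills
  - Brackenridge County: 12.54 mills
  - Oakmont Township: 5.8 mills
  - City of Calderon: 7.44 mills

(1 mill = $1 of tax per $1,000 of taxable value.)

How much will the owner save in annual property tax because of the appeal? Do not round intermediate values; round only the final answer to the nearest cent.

Old assessed value = $1,793,000 × 0.52 = $932,360
New assessed value = $1,423,642 × 0.52 = $740,293.84
Combined rate = 0.0088 + 0.01254 + 0.0058 + 0.00744 = 0.03458
Old tax = $932,360 × 0.03458 = $32,241.0088
New tax = $740,293.84 × 0.03458 = $25,599.3609872
Reduction = $32,241.0088 − $25,599.3609872 = $6,641.6478128

$6,641.65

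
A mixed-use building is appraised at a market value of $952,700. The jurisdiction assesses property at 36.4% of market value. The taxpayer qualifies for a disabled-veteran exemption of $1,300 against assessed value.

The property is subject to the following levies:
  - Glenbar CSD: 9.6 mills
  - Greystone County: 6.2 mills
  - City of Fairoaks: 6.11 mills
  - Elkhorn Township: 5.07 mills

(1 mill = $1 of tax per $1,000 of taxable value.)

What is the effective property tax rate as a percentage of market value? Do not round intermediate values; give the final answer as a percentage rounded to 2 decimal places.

Assessed value = $952,700 × 0.364 = $346,782.8
Taxable value = $346,782.8 − $1,300 = $345,482.8
Glenbar CSD: $345,482.8 × 0.0096 = $3,316.63488
Greystone County: $345,482.8 × 0.0062 = $2,141.99336
City of Fairoaks: $345,482.8 × 0.00611 = $2,110.899908
Elkhorn Township: $345,482.8 × 0.00507 = $1,751.597796
Total tax = $9,321.125944
Effective rate = $9,321.125944 ÷ $952,700 = 0.98% of market value

0.98%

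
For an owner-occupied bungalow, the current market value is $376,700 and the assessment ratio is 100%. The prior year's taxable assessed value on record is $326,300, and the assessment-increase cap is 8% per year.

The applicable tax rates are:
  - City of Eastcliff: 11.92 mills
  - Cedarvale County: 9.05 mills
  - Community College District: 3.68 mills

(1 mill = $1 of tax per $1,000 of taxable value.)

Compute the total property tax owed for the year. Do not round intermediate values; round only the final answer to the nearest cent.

Uncapped assessed value = $376,700 × 1 = $376,700
Cap limit = $326,300 × 1.08 = $352,404
Taxable assessed value = min($376,700, $352,404) = $352,404 (cap binds)
City of Eastcliff: $352,404 × 0.01192 = $4,200.65568
Cedarvale County: $352,404 × 0.00905 = $3,189.2562
Community College District: $352,404 × 0.00368 = $1,296.84672
Total = $8,686.7586

$8,686.76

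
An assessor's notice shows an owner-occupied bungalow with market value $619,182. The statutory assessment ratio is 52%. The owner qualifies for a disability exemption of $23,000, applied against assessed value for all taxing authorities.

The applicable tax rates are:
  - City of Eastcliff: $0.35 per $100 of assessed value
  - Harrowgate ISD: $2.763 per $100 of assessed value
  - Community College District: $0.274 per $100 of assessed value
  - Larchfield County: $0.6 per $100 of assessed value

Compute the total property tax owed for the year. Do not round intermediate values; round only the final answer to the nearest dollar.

$11,920

Assessed value = $619,182 × 0.52 = $321,974.64
Taxable value = $321,974.64 − $23,000 = $298,974.64
City of Eastcliff: $298,974.64 × 0.0035 = $1,046.41124
Harrowgate ISD: $298,974.64 × 0.02763 = $8,260.6693032
Community College District: $298,974.64 × 0.00274 = $819.1905136
Larchfield County: $298,974.64 × 0.006 = $1,793.84784
Total = $1,046.41124 + $8,260.6693032 + $819.1905136 + $1,793.84784 = $11,920.1188968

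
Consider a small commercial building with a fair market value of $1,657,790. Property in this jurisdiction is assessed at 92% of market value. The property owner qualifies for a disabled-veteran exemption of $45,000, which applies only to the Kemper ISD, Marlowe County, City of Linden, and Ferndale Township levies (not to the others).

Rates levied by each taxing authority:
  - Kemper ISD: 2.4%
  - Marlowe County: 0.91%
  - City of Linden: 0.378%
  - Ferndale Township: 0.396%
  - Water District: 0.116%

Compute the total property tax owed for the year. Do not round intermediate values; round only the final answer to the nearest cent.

Assessed value = $1,657,790 × 0.92 = $1,525,166.8
Kemper ISD: ($1,525,166.8 − $45,000) × 0.024 = $1,480,166.8 × 0.024 = $35,524.0032
Marlowe County: ($1,525,166.8 − $45,000) × 0.0091 = $1,480,166.8 × 0.0091 = $13,469.51788
City of Linden: ($1,525,166.8 − $45,000) × 0.00378 = $1,480,166.8 × 0.00378 = $5,595.030504
Ferndale Township: ($1,525,166.8 − $45,000) × 0.00396 = $1,480,166.8 × 0.00396 = $5,861.460528
Water District: $1,525,166.8 × 0.00116 = $1,769.193488
Total = $62,219.2056

$62,219.21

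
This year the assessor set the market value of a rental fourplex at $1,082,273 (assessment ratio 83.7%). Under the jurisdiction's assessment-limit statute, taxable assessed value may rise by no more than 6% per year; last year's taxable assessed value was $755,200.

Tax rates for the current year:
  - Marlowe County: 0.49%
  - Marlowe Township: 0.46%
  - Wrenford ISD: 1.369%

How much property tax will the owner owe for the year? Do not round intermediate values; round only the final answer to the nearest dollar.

Uncapped assessed value = $1,082,273 × 0.837 = $905,862.501
Cap limit = $755,200 × 1.06 = $800,512
Taxable assessed value = min($905,862.501, $800,512) = $800,512 (cap binds)
Marlowe County: $800,512 × 0.0049 = $3,922.5088
Marlowe Township: $800,512 × 0.0046 = $3,682.3552
Wrenford ISD: $800,512 × 0.01369 = $10,959.00928
Total = $18,563.87328

$18,564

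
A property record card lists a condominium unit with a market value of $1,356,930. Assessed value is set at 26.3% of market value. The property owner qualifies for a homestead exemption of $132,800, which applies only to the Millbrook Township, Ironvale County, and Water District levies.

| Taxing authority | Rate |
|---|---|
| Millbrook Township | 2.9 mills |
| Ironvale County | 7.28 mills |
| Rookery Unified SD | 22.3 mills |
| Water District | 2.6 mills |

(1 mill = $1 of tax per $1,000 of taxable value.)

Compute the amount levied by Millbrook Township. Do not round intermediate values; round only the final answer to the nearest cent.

Assessed value = $1,356,930 × 0.263 = $356,872.59
Millbrook Township taxable value = $356,872.59 − $132,800 = $224,072.59
Millbrook Township levy = $224,072.59 × 0.0029 = $649.810511

$649.81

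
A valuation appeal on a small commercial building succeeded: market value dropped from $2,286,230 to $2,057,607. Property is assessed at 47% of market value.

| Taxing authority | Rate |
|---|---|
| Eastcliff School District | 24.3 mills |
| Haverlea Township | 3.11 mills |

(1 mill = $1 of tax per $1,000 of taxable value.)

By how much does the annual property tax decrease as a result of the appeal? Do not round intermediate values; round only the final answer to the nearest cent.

$2,945.28

Old assessed value = $2,286,230 × 0.47 = $1,074,528.1
New assessed value = $2,057,607 × 0.47 = $967,075.29
Combined rate = 0.0243 + 0.00311 = 0.02741
Old tax = $1,074,528.1 × 0.02741 = $29,452.815221
New tax = $967,075.29 × 0.02741 = $26,507.5336989
Reduction = $29,452.815221 − $26,507.5336989 = $2,945.2815221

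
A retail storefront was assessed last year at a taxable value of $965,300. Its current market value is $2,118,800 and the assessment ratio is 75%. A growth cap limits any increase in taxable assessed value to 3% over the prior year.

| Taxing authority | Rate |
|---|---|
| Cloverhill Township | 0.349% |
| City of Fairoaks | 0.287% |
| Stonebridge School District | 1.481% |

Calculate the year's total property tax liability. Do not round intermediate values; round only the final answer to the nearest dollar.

$21,048

Uncapped assessed value = $2,118,800 × 0.75 = $1,589,100
Cap limit = $965,300 × 1.03 = $994,259
Taxable assessed value = min($1,589,100, $994,259) = $994,259 (cap binds)
Cloverhill Township: $994,259 × 0.00349 = $3,469.96391
City of Fairoaks: $994,259 × 0.00287 = $2,853.52333
Stonebridge School District: $994,259 × 0.01481 = $14,724.97579
Total = $21,048.46303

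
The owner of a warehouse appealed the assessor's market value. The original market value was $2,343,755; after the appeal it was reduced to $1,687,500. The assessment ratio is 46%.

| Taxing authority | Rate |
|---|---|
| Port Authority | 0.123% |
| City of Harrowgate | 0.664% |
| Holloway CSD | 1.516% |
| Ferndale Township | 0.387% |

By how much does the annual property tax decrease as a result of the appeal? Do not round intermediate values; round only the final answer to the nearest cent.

$8,120.50

Old assessed value = $2,343,755 × 0.46 = $1,078,127.3
New assessed value = $1,687,500 × 0.46 = $776,250
Combined rate = 0.00123 + 0.00664 + 0.01516 + 0.00387 = 0.0269
Old tax = $1,078,127.3 × 0.0269 = $29,001.62437
New tax = $776,250 × 0.0269 = $20,881.125
Reduction = $29,001.62437 − $20,881.125 = $8,120.49937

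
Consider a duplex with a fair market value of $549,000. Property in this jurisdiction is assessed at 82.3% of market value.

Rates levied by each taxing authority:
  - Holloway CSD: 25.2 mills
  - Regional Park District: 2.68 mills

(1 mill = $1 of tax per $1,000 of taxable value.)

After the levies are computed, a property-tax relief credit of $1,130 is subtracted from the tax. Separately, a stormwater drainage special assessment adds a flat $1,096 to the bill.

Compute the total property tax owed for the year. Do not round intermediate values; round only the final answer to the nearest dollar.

Assessed value = $549,000 × 0.823 = $451,827
Holloway CSD: $451,827 × 0.0252 = $11,386.0404
Regional Park District: $451,827 × 0.00268 = $1,210.89636
Levies subtotal = $12,596.93676
After credit = $12,596.93676 − $1,130 = $11,466.93676
Total = $11,466.93676 + $1,096 = $12,562.93676

$12,563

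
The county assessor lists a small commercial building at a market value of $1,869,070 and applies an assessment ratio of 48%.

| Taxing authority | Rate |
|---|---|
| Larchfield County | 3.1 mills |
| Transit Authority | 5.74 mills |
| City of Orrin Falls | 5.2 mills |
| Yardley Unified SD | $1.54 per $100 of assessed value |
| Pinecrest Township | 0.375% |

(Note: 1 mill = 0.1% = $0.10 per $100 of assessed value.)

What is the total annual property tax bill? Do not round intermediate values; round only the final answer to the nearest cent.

$29,776.53

Assessed value = $1,869,070 × 0.48 = $897,153.6
Larchfield County: $897,153.6 × 0.0031 = $2,781.17616
Transit Authority: $897,153.6 × 0.00574 = $5,149.661664
City of Orrin Falls: $897,153.6 × 0.0052 = $4,665.19872
Yardley Unified SD: $897,153.6 × 0.0154 = $13,816.16544
Pinecrest Township: $897,153.6 × 0.00375 = $3,364.326
Total = $29,776.527984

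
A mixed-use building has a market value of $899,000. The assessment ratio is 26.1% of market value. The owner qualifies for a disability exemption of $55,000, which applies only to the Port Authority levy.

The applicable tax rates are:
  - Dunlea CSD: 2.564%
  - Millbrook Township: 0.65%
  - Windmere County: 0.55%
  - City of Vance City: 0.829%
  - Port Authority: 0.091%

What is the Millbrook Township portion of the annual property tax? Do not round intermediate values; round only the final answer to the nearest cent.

Assessed value = $899,000 × 0.261 = $234,639
Millbrook Township taxable value = $234,639 (exemption does not apply)
Millbrook Township levy = $234,639 × 0.0065 = $1,525.1535

$1,525.15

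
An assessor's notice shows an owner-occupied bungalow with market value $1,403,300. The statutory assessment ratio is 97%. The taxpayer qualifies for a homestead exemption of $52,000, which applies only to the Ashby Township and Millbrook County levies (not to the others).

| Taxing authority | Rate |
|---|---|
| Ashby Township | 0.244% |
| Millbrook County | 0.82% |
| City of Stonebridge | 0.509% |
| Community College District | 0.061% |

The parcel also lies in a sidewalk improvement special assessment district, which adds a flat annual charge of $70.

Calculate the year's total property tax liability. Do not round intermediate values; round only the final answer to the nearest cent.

Assessed value = $1,403,300 × 0.97 = $1,361,201
Ashby Township: ($1,361,201 − $52,000) × 0.00244 = $1,309,201 × 0.00244 = $3,194.45044
Millbrook County: ($1,361,201 − $52,000) × 0.0082 = $1,309,201 × 0.0082 = $10,735.4482
City of Stonebridge: $1,361,201 × 0.00509 = $6,928.51309
Community College District: $1,361,201 × 0.00061 = $830.33261
Levies subtotal = $21,688.74434
Total = $21,688.74434 + $70 = $21,758.74434

$21,758.74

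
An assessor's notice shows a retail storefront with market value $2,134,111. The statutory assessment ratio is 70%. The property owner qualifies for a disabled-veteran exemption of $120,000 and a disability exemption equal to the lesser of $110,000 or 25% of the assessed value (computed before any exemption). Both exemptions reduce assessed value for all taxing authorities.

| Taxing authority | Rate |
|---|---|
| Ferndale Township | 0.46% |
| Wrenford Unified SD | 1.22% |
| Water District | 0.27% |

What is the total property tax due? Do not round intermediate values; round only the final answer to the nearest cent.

$24,645.62

Assessed value = $2,134,111 × 0.7 = $1,493,877.7
Disability exemption = min($110,000, 25% × $1,493,877.7) = min($110,000, $373,469.425) = $110,000 (dollar cap binds)
Taxable value = $1,493,877.7 − $120,000 − $110,000 = $1,263,877.7
Ferndale Township: $1,263,877.7 × 0.0046 = $5,813.83742
Wrenford Unified SD: $1,263,877.7 × 0.0122 = $15,419.30794
Water District: $1,263,877.7 × 0.0027 = $3,412.46979
Total = $24,645.61515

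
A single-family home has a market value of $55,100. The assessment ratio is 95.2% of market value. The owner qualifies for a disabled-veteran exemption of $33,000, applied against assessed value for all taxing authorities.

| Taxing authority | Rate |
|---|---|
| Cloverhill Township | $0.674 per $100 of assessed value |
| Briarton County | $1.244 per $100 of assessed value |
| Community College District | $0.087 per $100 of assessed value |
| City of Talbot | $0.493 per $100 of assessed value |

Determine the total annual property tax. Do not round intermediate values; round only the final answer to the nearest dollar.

$486

Assessed value = $55,100 × 0.952 = $52,455.2
Taxable value = $52,455.2 − $33,000 = $19,455.2
Cloverhill Township: $19,455.2 × 0.00674 = $131.128048
Briarton County: $19,455.2 × 0.01244 = $242.022688
Community College District: $19,455.2 × 0.00087 = $16.926024
City of Talbot: $19,455.2 × 0.00493 = $95.914136
Total = $131.128048 + $242.022688 + $16.926024 + $95.914136 = $485.990896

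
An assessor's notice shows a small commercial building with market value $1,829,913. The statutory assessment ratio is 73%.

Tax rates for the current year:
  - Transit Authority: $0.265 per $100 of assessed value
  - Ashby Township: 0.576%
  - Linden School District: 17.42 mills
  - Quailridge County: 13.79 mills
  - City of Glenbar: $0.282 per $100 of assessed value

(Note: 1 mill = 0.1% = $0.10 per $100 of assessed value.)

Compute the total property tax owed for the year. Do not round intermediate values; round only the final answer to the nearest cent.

Assessed value = $1,829,913 × 0.73 = $1,335,836.49
Transit Authority: $1,335,836.49 × 0.00265 = $3,539.9666985
Ashby Township: $1,335,836.49 × 0.00576 = $7,694.4181824
Linden School District: $1,335,836.49 × 0.01742 = $23,270.2716558
Quailridge County: $1,335,836.49 × 0.01379 = $18,421.1851971
City of Glenbar: $1,335,836.49 × 0.00282 = $3,767.0589018
Total = $56,692.9006356

$56,692.90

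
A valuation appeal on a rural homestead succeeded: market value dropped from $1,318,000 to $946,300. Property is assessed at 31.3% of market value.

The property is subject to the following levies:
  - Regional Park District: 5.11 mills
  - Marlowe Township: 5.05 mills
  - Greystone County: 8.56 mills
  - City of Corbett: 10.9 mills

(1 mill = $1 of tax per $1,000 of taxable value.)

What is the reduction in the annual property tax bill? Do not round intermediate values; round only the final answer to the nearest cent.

Old assessed value = $1,318,000 × 0.313 = $412,534
New assessed value = $946,300 × 0.313 = $296,191.9
Combined rate = 0.00511 + 0.00505 + 0.00856 + 0.0109 = 0.02962
Old tax = $412,534 × 0.02962 = $12,219.25708
New tax = $296,191.9 × 0.02962 = $8,773.204078
Reduction = $12,219.25708 − $8,773.204078 = $3,446.053002

$3,446.05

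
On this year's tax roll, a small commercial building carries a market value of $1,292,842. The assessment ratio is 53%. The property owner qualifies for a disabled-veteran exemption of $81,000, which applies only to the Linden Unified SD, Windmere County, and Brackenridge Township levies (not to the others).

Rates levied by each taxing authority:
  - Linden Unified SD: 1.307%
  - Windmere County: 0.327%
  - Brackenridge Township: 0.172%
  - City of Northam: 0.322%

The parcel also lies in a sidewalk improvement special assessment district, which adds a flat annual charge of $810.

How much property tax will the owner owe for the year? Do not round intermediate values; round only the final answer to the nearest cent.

$13,928.33

Assessed value = $1,292,842 × 0.53 = $685,206.26
Linden Unified SD: ($685,206.26 − $81,000) × 0.01307 = $604,206.26 × 0.01307 = $7,896.9758182
Windmere County: ($685,206.26 − $81,000) × 0.00327 = $604,206.26 × 0.00327 = $1,975.7544702
Brackenridge Township: ($685,206.26 − $81,000) × 0.00172 = $604,206.26 × 0.00172 = $1,039.2347672
City of Northam: $685,206.26 × 0.00322 = $2,206.3641572
Levies subtotal = $13,118.3292128
Total = $13,118.3292128 + $810 = $13,928.3292128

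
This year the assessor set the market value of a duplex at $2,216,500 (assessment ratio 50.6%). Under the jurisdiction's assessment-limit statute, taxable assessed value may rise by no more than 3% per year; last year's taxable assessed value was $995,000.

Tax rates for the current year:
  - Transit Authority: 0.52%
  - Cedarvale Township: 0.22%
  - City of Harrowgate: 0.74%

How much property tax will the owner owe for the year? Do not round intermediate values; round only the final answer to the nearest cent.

Uncapped assessed value = $2,216,500 × 0.506 = $1,121,549
Cap limit = $995,000 × 1.03 = $1,024,850
Taxable assessed value = min($1,121,549, $1,024,850) = $1,024,850 (cap binds)
Transit Authority: $1,024,850 × 0.0052 = $5,329.22
Cedarvale Township: $1,024,850 × 0.0022 = $2,254.67
City of Harrowgate: $1,024,850 × 0.0074 = $7,583.89
Total = $15,167.78

$15,167.78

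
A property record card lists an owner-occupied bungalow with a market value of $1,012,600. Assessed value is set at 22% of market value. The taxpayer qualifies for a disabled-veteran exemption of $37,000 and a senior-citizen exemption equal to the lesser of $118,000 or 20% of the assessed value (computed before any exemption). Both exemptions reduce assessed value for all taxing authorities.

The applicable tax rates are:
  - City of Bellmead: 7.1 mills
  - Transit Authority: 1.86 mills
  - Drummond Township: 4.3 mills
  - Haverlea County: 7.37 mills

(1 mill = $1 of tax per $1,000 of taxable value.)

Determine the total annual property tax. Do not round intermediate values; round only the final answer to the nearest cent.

Assessed value = $1,012,600 × 0.22 = $222,772
Senior-citizen exemption = min($118,000, 20% × $222,772) = min($118,000, $44,554.4) = $44,554.4 (percentage binds)
Taxable value = $222,772 − $37,000 − $44,554.4 = $141,217.6
City of Bellmead: $141,217.6 × 0.0071 = $1,002.64496
Transit Authority: $141,217.6 × 0.00186 = $262.664736
Drummond Township: $141,217.6 × 0.0043 = $607.23568
Haverlea County: $141,217.6 × 0.00737 = $1,040.773712
Total = $2,913.319088

$2,913.32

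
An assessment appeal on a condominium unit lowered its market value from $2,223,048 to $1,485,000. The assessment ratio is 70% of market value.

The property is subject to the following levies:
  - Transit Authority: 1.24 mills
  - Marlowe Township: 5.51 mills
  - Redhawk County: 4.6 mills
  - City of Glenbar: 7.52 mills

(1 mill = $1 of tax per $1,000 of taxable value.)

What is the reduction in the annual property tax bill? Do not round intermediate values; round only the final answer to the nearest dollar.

$9,749

Old assessed value = $2,223,048 × 0.7 = $1,556,133.6
New assessed value = $1,485,000 × 0.7 = $1,039,500
Combined rate = 0.00124 + 0.00551 + 0.0046 + 0.00752 = 0.01887
Old tax = $1,556,133.6 × 0.01887 = $29,364.241032
New tax = $1,039,500 × 0.01887 = $19,615.365
Reduction = $29,364.241032 − $19,615.365 = $9,748.876032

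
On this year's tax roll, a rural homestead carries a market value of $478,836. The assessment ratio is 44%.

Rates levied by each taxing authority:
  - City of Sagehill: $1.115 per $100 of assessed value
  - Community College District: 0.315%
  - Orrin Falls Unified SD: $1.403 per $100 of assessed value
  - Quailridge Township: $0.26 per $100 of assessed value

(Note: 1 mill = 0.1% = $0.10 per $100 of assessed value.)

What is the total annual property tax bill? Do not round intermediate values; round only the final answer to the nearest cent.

$6,516.57

Assessed value = $478,836 × 0.44 = $210,687.84
City of Sagehill: $210,687.84 × 0.01115 = $2,349.169416
Community College District: $210,687.84 × 0.00315 = $663.666696
Orrin Falls Unified SD: $210,687.84 × 0.01403 = $2,955.9503952
Quailridge Township: $210,687.84 × 0.0026 = $547.788384
Total = $6,516.5748912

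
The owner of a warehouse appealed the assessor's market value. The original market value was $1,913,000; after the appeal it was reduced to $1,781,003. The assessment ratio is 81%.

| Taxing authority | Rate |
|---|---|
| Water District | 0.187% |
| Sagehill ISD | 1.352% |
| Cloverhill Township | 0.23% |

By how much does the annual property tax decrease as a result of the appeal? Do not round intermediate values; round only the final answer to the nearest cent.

$1,891.37

Old assessed value = $1,913,000 × 0.81 = $1,549,530
New assessed value = $1,781,003 × 0.81 = $1,442,612.43
Combined rate = 0.00187 + 0.01352 + 0.0023 = 0.01769
Old tax = $1,549,530 × 0.01769 = $27,411.1857
New tax = $1,442,612.43 × 0.01769 = $25,519.8138867
Reduction = $27,411.1857 − $25,519.8138867 = $1,891.3718133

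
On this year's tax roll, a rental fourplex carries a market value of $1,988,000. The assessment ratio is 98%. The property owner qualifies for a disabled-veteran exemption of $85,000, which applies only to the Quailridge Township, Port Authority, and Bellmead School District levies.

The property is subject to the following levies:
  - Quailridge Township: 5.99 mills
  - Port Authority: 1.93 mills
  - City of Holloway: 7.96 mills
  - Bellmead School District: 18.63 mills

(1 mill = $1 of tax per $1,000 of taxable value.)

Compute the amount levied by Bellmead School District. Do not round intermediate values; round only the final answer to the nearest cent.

$34,712.16

Assessed value = $1,988,000 × 0.98 = $1,948,240
Bellmead School District taxable value = $1,948,240 − $85,000 = $1,863,240
Bellmead School District levy = $1,863,240 × 0.01863 = $34,712.1612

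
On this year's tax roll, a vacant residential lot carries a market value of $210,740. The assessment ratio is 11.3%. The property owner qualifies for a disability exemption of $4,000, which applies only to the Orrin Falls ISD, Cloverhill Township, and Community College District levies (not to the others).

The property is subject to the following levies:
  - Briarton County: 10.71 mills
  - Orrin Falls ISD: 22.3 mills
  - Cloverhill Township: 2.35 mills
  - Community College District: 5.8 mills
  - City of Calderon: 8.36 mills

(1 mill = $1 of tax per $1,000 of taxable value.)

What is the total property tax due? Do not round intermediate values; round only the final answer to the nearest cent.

$1,057.45

Assessed value = $210,740 × 0.113 = $23,813.62
Briarton County: $23,813.62 × 0.01071 = $255.0438702
Orrin Falls ISD: ($23,813.62 − $4,000) × 0.0223 = $19,813.62 × 0.0223 = $441.843726
Cloverhill Township: ($23,813.62 − $4,000) × 0.00235 = $19,813.62 × 0.00235 = $46.562007
Community College District: ($23,813.62 − $4,000) × 0.0058 = $19,813.62 × 0.0058 = $114.918996
City of Calderon: $23,813.62 × 0.00836 = $199.0818632
Total = $1,057.4504624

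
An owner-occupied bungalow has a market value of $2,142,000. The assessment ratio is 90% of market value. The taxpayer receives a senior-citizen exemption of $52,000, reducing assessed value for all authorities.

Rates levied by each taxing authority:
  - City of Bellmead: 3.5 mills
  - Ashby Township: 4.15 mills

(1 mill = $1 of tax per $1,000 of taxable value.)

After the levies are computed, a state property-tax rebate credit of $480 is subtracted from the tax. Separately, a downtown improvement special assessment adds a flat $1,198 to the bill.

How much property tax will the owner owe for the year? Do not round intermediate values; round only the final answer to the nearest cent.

Assessed value = $2,142,000 × 0.9 = $1,927,800
Taxable value = $1,927,800 − $52,000 = $1,875,800
City of Bellmead: $1,875,800 × 0.0035 = $6,565.3
Ashby Township: $1,875,800 × 0.00415 = $7,784.57
Levies subtotal = $14,349.87
After credit = $14,349.87 − $480 = $13,869.87
Total = $13,869.87 + $1,198 = $15,067.87

$15,067.87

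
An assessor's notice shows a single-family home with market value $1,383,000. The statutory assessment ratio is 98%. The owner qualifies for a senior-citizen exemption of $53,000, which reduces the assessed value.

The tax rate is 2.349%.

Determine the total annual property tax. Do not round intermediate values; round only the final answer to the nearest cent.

Assessed value = $1,383,000 × 0.98 = $1,355,340
Taxable value = $1,355,340 − $53,000 = $1,302,340
Tax = $1,302,340 × 0.02349 = $30,591.9666

$30,591.97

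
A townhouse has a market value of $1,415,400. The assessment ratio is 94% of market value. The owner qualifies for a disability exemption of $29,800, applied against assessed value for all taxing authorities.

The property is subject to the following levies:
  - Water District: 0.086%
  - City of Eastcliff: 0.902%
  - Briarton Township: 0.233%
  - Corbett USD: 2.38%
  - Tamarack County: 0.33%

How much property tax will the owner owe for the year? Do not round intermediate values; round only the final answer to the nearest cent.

$51,129.57

Assessed value = $1,415,400 × 0.94 = $1,330,476
Taxable value = $1,330,476 − $29,800 = $1,300,676
Water District: $1,300,676 × 0.00086 = $1,118.58136
City of Eastcliff: $1,300,676 × 0.00902 = $11,732.09752
Briarton Township: $1,300,676 × 0.00233 = $3,030.57508
Corbett USD: $1,300,676 × 0.0238 = $30,956.0888
Tamarack County: $1,300,676 × 0.0033 = $4,292.2308
Total = $1,118.58136 + $11,732.09752 + $3,030.57508 + $30,956.0888 + $4,292.2308 = $51,129.57356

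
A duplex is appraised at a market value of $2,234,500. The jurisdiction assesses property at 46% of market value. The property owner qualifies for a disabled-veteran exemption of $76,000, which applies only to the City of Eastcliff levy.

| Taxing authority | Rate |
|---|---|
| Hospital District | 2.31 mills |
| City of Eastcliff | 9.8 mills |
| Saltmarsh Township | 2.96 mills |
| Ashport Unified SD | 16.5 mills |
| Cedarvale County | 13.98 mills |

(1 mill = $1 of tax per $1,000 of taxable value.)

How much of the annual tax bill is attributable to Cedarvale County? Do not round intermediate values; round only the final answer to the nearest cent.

Assessed value = $2,234,500 × 0.46 = $1,027,870
Cedarvale County taxable value = $1,027,870 (exemption does not apply)
Cedarvale County levy = $1,027,870 × 0.01398 = $14,369.6226

$14,369.62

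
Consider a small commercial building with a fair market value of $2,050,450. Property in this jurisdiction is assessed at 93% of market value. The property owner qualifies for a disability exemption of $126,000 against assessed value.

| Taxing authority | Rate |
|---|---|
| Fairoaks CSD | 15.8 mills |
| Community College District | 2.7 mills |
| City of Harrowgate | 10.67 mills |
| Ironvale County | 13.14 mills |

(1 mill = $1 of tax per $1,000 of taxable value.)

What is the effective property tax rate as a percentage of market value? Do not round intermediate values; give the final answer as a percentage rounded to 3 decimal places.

Assessed value = $2,050,450 × 0.93 = $1,906,918.5
Taxable value = $1,906,918.5 − $126,000 = $1,780,918.5
Fairoaks CSD: $1,780,918.5 × 0.0158 = $28,138.5123
Community College District: $1,780,918.5 × 0.0027 = $4,808.47995
City of Harrowgate: $1,780,918.5 × 0.01067 = $19,002.400395
Ironvale County: $1,780,918.5 × 0.01314 = $23,401.26909
Total tax = $75,350.661735
Effective rate = $75,350.661735 ÷ $2,050,450 = 3.675% of market value

3.675%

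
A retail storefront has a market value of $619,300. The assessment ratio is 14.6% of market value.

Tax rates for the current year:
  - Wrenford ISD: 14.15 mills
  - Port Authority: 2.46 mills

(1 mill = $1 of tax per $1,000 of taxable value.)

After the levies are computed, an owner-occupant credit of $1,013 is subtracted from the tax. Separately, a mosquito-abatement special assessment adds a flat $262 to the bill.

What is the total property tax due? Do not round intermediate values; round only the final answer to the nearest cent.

Assessed value = $619,300 × 0.146 = $90,417.8
Wrenford ISD: $90,417.8 × 0.01415 = $1,279.41187
Port Authority: $90,417.8 × 0.00246 = $222.427788
Levies subtotal = $1,501.839658
After credit = $1,501.839658 − $1,013 = $488.839658
Total = $488.839658 + $262 = $750.839658

$750.84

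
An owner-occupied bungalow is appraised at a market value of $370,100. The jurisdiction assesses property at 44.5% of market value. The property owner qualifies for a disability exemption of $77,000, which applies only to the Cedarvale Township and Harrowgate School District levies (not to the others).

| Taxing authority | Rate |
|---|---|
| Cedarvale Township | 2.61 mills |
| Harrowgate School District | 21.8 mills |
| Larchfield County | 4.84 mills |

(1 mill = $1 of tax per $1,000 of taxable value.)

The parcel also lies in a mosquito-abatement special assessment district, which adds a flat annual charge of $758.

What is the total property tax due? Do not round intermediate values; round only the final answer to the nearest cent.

Assessed value = $370,100 × 0.445 = $164,694.5
Cedarvale Township: ($164,694.5 − $77,000) × 0.00261 = $87,694.5 × 0.00261 = $228.882645
Harrowgate School District: ($164,694.5 − $77,000) × 0.0218 = $87,694.5 × 0.0218 = $1,911.7401
Larchfield County: $164,694.5 × 0.00484 = $797.12138
Levies subtotal = $2,937.744125
Total = $2,937.744125 + $758 = $3,695.744125

$3,695.74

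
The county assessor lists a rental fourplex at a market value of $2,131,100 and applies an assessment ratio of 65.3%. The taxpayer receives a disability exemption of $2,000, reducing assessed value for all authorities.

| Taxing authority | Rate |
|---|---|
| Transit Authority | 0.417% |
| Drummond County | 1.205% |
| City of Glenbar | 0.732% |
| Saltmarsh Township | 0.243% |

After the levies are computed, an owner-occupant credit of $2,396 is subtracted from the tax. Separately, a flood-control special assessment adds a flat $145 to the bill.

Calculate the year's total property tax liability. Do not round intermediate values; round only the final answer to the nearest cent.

Assessed value = $2,131,100 × 0.653 = $1,391,608.3
Taxable value = $1,391,608.3 − $2,000 = $1,389,608.3
Transit Authority: $1,389,608.3 × 0.00417 = $5,794.666611
Drummond County: $1,389,608.3 × 0.01205 = $16,744.780015
City of Glenbar: $1,389,608.3 × 0.00732 = $10,171.932756
Saltmarsh Township: $1,389,608.3 × 0.00243 = $3,376.748169
Levies subtotal = $36,088.127551
After credit = $36,088.127551 − $2,396 = $33,692.127551
Total = $33,692.127551 + $145 = $33,837.127551

$33,837.13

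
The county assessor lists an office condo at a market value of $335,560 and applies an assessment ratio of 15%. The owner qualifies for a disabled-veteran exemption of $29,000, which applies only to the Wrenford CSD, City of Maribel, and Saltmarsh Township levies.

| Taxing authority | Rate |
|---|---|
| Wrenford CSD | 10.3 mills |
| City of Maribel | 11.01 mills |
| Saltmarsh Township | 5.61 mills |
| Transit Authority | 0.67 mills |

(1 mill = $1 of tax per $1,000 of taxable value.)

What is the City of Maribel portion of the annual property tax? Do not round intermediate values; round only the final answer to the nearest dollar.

Assessed value = $335,560 × 0.15 = $50,334
City of Maribel taxable value = $50,334 − $29,000 = $21,334
City of Maribel levy = $21,334 × 0.01101 = $234.88734

$235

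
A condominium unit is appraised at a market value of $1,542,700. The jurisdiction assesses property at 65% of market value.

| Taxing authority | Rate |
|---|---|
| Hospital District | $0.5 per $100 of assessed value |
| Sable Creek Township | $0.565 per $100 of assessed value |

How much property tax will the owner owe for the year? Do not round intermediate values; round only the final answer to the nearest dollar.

$10,679

Assessed value = $1,542,700 × 0.65 = $1,002,755
Hospital District: $1,002,755 × 0.005 = $5,013.775
Sable Creek Township: $1,002,755 × 0.00565 = $5,665.56575
Total = $5,013.775 + $5,665.56575 = $10,679.34075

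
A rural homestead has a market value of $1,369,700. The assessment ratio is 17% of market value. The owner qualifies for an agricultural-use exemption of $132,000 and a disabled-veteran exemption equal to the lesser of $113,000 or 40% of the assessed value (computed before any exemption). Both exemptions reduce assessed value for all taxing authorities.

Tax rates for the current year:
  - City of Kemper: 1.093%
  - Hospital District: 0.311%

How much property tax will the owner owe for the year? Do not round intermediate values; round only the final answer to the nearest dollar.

$108

Assessed value = $1,369,700 × 0.17 = $232,849
Disabled-veteran exemption = min($113,000, 40% × $232,849) = min($113,000, $93,139.6) = $93,139.6 (percentage binds)
Taxable value = $232,849 − $132,000 − $93,139.6 = $7,709.4
City of Kemper: $7,709.4 × 0.01093 = $84.263742
Hospital District: $7,709.4 × 0.00311 = $23.976234
Total = $108.239976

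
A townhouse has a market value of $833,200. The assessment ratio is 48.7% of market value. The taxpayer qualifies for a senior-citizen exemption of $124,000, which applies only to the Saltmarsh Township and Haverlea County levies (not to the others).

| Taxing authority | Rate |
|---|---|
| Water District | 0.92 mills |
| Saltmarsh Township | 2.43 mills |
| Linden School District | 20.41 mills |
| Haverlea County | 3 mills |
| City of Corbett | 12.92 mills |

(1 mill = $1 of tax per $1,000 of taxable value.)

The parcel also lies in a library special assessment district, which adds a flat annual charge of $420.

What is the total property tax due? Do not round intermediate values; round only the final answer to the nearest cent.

Assessed value = $833,200 × 0.487 = $405,768.4
Water District: $405,768.4 × 0.00092 = $373.306928
Saltmarsh Township: ($405,768.4 − $124,000) × 0.00243 = $281,768.4 × 0.00243 = $684.697212
Linden School District: $405,768.4 × 0.02041 = $8,281.733044
Haverlea County: ($405,768.4 − $124,000) × 0.003 = $281,768.4 × 0.003 = $845.3052
City of Corbett: $405,768.4 × 0.01292 = $5,242.527728
Levies subtotal = $15,427.570112
Total = $15,427.570112 + $420 = $15,847.570112

$15,847.57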